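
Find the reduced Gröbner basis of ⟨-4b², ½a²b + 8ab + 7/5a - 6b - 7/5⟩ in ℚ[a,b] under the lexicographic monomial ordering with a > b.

G = {a + 25/14b - 1, b²}

f_1 = -4b², LT = b².
f_2 = ½a²b + 8ab + 7/5a - 6b - 7/5, LT = a²b.

S(f_1,f_2): lcm = a²b². S = -16ab² - 14/5ab + 12b² + 14/5b.
  leading term ab²: subtract (4a)·f_1 from -16ab² - 14/5ab + 12b² + 14/5b → -14/5ab + 12b² + 14/5b
  leading term ab: no divisor's leading term divides it; move -14/5ab to the remainder.
  leading term b²: subtract (-3)·f_1 from 12b² + 14/5b → 14/5b
  leading term b: no divisor's leading term divides it; move 14/5b to the remainder.
  remainder -14/5ab + 14/5b ≠ 0; add g_3 = -14/5ab + 14/5b to the basis.

S(f_2,g_3): lcm = a²b. S = 17ab + 14/5a - 12b - 14/5.
  leading term ab: subtract (-85/14)·g_3 from 17ab + 14/5a - 12b - 14/5 → 14/5a + 5b - 14/5
  leading term a: no divisor's leading term divides it; move 14/5a to the remainder.
  leading term b: no divisor's leading term divides it; move 5b to the remainder.
  leading term 1: no divisor's leading term divides it; move -14/5 to the remainder.
  remainder 14/5a + 5b - 14/5 ≠ 0; add g_4 = 14/5a + 5b - 14/5 to the basis.

The other S-polynomials (S(f_1,g_3), S(f_1,g_4), S(f_2,g_4), S(g_3,g_4)) all reduce to 0 modulo the current basis, so we have a Gröbner basis.
Inter-reduce: drop elements whose leading term is divisible by another's, tail-reduce, and make monic.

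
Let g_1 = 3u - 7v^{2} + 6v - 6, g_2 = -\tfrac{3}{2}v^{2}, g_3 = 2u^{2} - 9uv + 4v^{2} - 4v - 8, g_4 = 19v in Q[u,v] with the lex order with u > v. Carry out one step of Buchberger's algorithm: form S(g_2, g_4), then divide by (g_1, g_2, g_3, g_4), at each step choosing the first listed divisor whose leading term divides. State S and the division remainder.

S(g_2, g_4) = 0; remainder on division = 0.

lcm(LM(g_2), LM(g_4)) = v^{2}.
S = (lcm/LT(g_2))·g_2 − (lcm/LT(g_4))·g_4 = 0.
Reduce S modulo (g_1, g_2, g_3, g_4) in that order:
The remainder is 0, so this S-polynomial contributes no new basis element.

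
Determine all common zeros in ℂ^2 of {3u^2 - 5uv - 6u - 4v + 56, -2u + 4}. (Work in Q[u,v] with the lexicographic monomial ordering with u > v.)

Compute a lex Gröbner basis by Buchberger's algorithm.
f_1 = 3u^2 - 5uv - 6u - 4v + 56, LT = u^2.
f_2 = -2u + 4, LT = u.

S(f_1,f_2): lcm = u^2. S = -5/3uv - 4/3v + 56/3.
  leading term uv: subtract (5/6v)·f_2 from -5/3uv - 4/3v + 56/3 → -14/3v + 56/3
  leading term v: no divisor's leading term divides it; move -14/3v to the remainder.
  leading term 1: no divisor's leading term divides it; move 56/3 to the remainder.
  remainder -14/3v + 56/3 ≠ 0; add h_3 = -14/3v + 56/3 to the basis.

The other S-polynomials (S(f_1,h_3), S(f_2,h_3)) all reduce to 0 modulo the current basis, so we have a Gröbner basis.
Inter-reduce: drop elements whose leading term is divisible by another's, tail-reduce, and make monic.
Reduced Gröbner basis: {u - 2, v - 4}.

Elimination: the polynomial v - 4 lies in the elimination ideal for v, so v ∈ {4}. For each such v, the remaining basis elements (now univariate) give the rest of the solution.
  v = 4: the earlier basis element becomes u - 2 = 0, giving u = 2 — point (2, 4).

{(2, 4)}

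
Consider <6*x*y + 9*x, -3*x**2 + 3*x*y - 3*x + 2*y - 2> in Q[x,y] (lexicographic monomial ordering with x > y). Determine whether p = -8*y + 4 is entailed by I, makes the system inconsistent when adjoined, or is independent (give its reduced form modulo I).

First compute the reduced Gröbner basis of I by Buchberger's algorithm.
f_1 = 6*x*y + 9*x, LT = x*y.
f_2 = -3*x**2 + 3*x*y - 3*x + 2*y - 2, LT = x**2.

S(f_1,f_2): lcm = x**2*y. S = 3/2*x**2 + x*y**2 - x*y + 2/3*y**2 - 2/3*y.
  leading term x**2: subtract (-1/2)·f_2 from 3/2*x**2 + x*y**2 - x*y + 2/3*y**2 - 2/3*y → x*y**2 + 1/2*x*y - 3/2*x + 2/3*y**2 + 1/3*y - 1
  leading term x*y**2: subtract (1/6*y)·f_1 from x*y**2 + 1/2*x*y - 3/2*x + 2/3*y**2 + 1/3*y - 1 → -x*y - 3/2*x + 2/3*y**2 + 1/3*y - 1
  leading term x*y: subtract (-1/6)·f_1 from -x*y - 3/2*x + 2/3*y**2 + 1/3*y - 1 → 2/3*y**2 + 1/3*y - 1
  leading term y**2: no divisor's leading term divides it; move 2/3*y**2 to the remainder.
  leading term y: no divisor's leading term divides it; move 1/3*y to the remainder.
  leading term 1: no divisor's leading term divides it; move -1 to the remainder.
  remainder 2/3*y**2 + 1/3*y - 1 ≠ 0; add h_3 = 2/3*y**2 + 1/3*y - 1 to the basis.

The other S-polynomials (S(f_1,h_3), S(f_2,h_3)) all reduce to 0 modulo the current basis, so we have a Gröbner basis.
Inter-reduce: drop elements whose leading term is divisible by another's, tail-reduce, and make monic.
Reduced Gröbner basis: {x**2 + 5/2*x - 2/3*y + 2/3, x*y + 3/2*x, y**2 + 1/2*y - 3/2}.
Label its elements g_1 = x**2 + 5/2*x - 2/3*y + 2/3, g_2 = x*y + 3/2*x, g_3 = y**2 + 1/2*y - 3/2.

Reduce p = -8*y + 4 modulo G:
  leading term y: no divisor's leading term divides it; move -8*y to the remainder.
  leading term 1: no divisor's leading term divides it; move 4 to the remainder.
  normal form = -8*y + 4.
The normal form is nonzero, so p ∉ I. Since p minus its normal form lies in I, I + (p) = I + (r) where r = -8*y + 4; decide whether this ideal is the whole ring.
Run Buchberger on G together with r (pairs among the g_i already reduce to 0 since G is a Gröbner basis):
g_1 = x**2 + 5/2*x - 2/3*y + 2/3, LT = x**2.
g_2 = x*y + 3/2*x, LT = x*y.
g_3 = y**2 + 1/2*y - 3/2, LT = y**2.
r = -8*y + 4, LT = y.

S(g_2,r): lcm = x*y. S = 2*x.
  leading term x: no divisor's leading term divides it; move 2*x to the remainder.
  remainder 2*x ≠ 0; add m_5 = 2*x to the basis.

S(g_3,r): lcm = y**2. S = y - 3/2.
  leading term y: subtract (-1/8)·r from y - 3/2 → -1
  leading term 1: no divisor's leading term divides it; move -1 to the remainder.
  remainder -1 ≠ 0; add m_6 = -1 to the basis.

The other S-polynomials (S(g_1,g_2), S(g_1,g_3), S(g_1,r), S(g_2,g_3), S(g_1,m_5), S(g_2,m_5), S(g_3,m_5), S(r,m_5), S(g_1,m_6), S(g_2,m_6), S(g_3,m_6), S(r,m_6), S(m_5,m_6)) all reduce to 0 modulo the current basis, so we have a Gröbner basis.
Inter-reduce: drop elements whose leading term is divisible by another's, tail-reduce, and make monic.
Reduced Gröbner basis: {1}.
The reduced Gröbner basis of I + (p) is {1}: the ideal is the whole ring, so the enlarged system has no common solution — adjoining p is inconsistent.

Adjoining -8*y + 4 makes the ideal the whole ring: the system is inconsistent.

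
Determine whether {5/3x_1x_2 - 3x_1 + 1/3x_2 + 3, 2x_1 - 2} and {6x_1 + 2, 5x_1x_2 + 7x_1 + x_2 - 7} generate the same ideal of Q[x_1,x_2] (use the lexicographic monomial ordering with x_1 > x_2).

No, the ideals differ.

For a fixed monomial order, each ideal has a unique reduced Gröbner basis; comparing bases decides equality.
Buchberger on the first generating set:
f_1 = 5/3x_1x_2 - 3x_1 + 1/3x_2 + 3, LT = x_1x_2.
f_2 = 2x_1 - 2, LT = x_1.

S(f_1,f_2): lcm = x_1x_2. S = -9/5x_1 + 6/5x_2 + 9/5.
  leading term x_1: subtract (-9/10)·f_2 from -9/5x_1 + 6/5x_2 + 9/5 → 6/5x_2
  leading term x_2: no divisor's leading term divides it; move 6/5x_2 to the remainder.
  remainder 6/5x_2 ≠ 0; add g_3 = 6/5x_2 to the basis.

The other S-polynomials (S(f_1,g_3), S(f_2,g_3)) all reduce to 0 modulo the current basis, so we have a Gröbner basis.
Inter-reduce: drop elements whose leading term is divisible by another's, tail-reduce, and make monic.
Reduced Gröbner basis: {x_1 - 1, x_2}.

Buchberger on the second generating set:
h_1 = 6x_1 + 2, LT = x_1.
h_2 = 5x_1x_2 + 7x_1 + x_2 - 7, LT = x_1x_2.

S(h_1,h_2): lcm = x_1x_2. S = -7/5x_1 + 2/15x_2 + 7/5.
  leading term x_1: subtract (-7/30)·h_1 from -7/5x_1 + 2/15x_2 + 7/5 → 2/15x_2 + 28/15
  leading term x_2: no divisor's leading term divides it; move 2/15x_2 to the remainder.
  leading term 1: no divisor's leading term divides it; move 28/15 to the remainder.
  remainder 2/15x_2 + 28/15 ≠ 0; add k_3 = 2/15x_2 + 28/15 to the basis.

The other S-polynomials (S(h_1,k_3), S(h_2,k_3)) all reduce to 0 modulo the current basis, so we have a Gröbner basis.
Inter-reduce: drop elements whose leading term is divisible by another's, tail-reduce, and make monic.
Reduced Gröbner basis: {x_1 + 1/3, x_2 + 14}.

These differ, so the ideals are not equal.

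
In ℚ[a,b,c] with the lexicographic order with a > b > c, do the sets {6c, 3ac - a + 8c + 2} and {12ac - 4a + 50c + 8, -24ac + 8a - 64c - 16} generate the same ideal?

Since reduced Gröbner bases are canonical representatives of ideals under a given ordering, it suffices to compute and compare them.
Buchberger on the first generating set:
f_1 = 6c, LT = c.
f_2 = 3ac - a + 8c + 2, LT = ac.

S(f_1,f_2): lcm = ac. S = ⅓a - 8/3c - ⅔.
  reduce S modulo (f_1, f_2):
  remainder ⅓a - ⅔ ≠ 0; add g_3 = ⅓a - ⅔ to the basis.

The other S-polynomials (S(f_1,g_3), S(f_2,g_3)) all reduce to 0 modulo the current basis, so we have a Gröbner basis.
Inter-reduce: drop elements whose leading term is divisible by another's, tail-reduce, and make monic.
Reduced Gröbner basis: {a - 2, c}.

Buchberger on the second generating set:
h_1 = 12ac - 4a + 50c + 8, LT = ac.
h_2 = -24ac + 8a - 64c - 16, LT = ac.

S(h_1,h_2): lcm = ac. S = 3/2c.
  reduce S modulo (h_1, h_2):
  remainder 3/2c ≠ 0; add k_3 = 3/2c to the basis.

S(h_1,k_3): lcm = ac. S = -⅓a + 25/6c + ⅔.
  reduce S modulo (h_1, h_2, k_3):
  remainder -⅓a + ⅔ ≠ 0; add k_4 = -⅓a + ⅔ to the basis.

The other S-polynomials (S(h_2,k_3), S(h_1,k_4), S(h_2,k_4), S(k_3,k_4)) all reduce to 0 modulo the current basis, so we have a Gröbner basis.
Inter-reduce: drop elements whose leading term is divisible by another's, tail-reduce, and make monic.
Reduced Gröbner basis: {a - 2, c}.

These coincide, so the ideals are equal.

Yes, the ideals are equal.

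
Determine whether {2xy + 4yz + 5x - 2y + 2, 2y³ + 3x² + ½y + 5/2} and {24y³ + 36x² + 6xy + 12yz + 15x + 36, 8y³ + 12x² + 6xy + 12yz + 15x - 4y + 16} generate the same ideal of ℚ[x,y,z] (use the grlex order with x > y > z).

Yes, the ideals are equal.

Two ideals are equal iff their reduced Gröbner bases coincide (the reduced basis is unique for a fixed ordering).
Buchberger on the first generating set:
f_1 = 2xy + 4yz + 5x - 2y + 2, LT = xy.
f_2 = 2y³ + 3x² + ½y + 5/2, LT = y³.

S(f_1,f_2): lcm = xy³. S = 2y³z - 3/2x³ + 5/2xy² - y³ - ¼xy + y² - 5/4x.
  leading term y³z: subtract (z)·f_2 from 2y³z - 3/2x³ + 5/2xy² - y³ - ¼xy + y² - 5/4x → -3/2x³ - 3x²z + 5/2xy² - y³ - ¼xy + y² - ½yz - 5/4x - 5/2z
  leading term x³: no divisor's leading term divides it; move -3/2x³ to the remainder.
  leading term x²z: no divisor's leading term divides it; move -3x²z to the remainder.
  leading term xy²: subtract (5/4y)·f_1 from 5/2xy² - y³ - ¼xy + y² - ½yz - 5/4x - 5/2z → -y³ - 5y²z - 13/2xy + 7/2y² - ½yz - 5/4x - 5/2y - 5/2z
  leading term y³: subtract (-½)·f_2 from -y³ - 5y²z - 13/2xy + 7/2y² - ½yz - 5/4x - 5/2y - 5/2z → -5y²z + 3/2x² - 13/2xy + 7/2y² - ½yz - 5/4x - 9/4y - 5/2z + 5/4
  leading term y²z: no divisor's leading term divides it; move -5y²z to the remainder.
  leading term x²: no divisor's leading term divides it; move 3/2x² to the remainder.
  leading term xy: subtract (-13/4)·f_1 from -13/2xy + 7/2y² - ½yz - 5/4x - 9/4y - 5/2z + 5/4 → 7/2y² + 25/2yz + 15x - 35/4y - 5/2z + 31/4
  leading term y²: no divisor's leading term divides it; move 7/2y² to the remainder.
  leading term yz: no divisor's leading term divides it; move 25/2yz to the remainder.
  leading term x: no divisor's leading term divides it; move 15x to the remainder.
  leading term y: no divisor's leading term divides it; move -35/4y to the remainder.
  leading term z: no divisor's leading term divides it; move -5/2z to the remainder.
  leading term 1: no divisor's leading term divides it; move 31/4 to the remainder.
  remainder -3/2x³ - 3x²z - 5y²z + 3/2x² + 7/2y² + 25/2yz + 15x - 35/4y - 5/2z + 31/4 ≠ 0; add g_3 = -3/2x³ - 3x²z - 5y²z + 3/2x² + 7/2y² + 25/2yz + 15x - 35/4y - 5/2z + 31/4 to the basis.

The other S-polynomials (S(f_1,g_3), S(f_2,g_3)) all reduce to 0 modulo the current basis, so we have a Gröbner basis.
Inter-reduce: drop elements whose leading term is divisible by another's, tail-reduce, and make monic.
Reduced Gröbner basis: {x³ + 2x²z + 10/3y²z - x² - 7/3y² - 25/3yz - 10x + 35/6y + 5/3z - 31/6, y³ + 3/2x² + ¼y + 5/4, xy + 2yz + 5/2x - y + 1}.

Buchberger on the second generating set:
h_1 = 24y³ + 36x² + 6xy + 12yz + 15x + 36, LT = y³.
h_2 = 8y³ + 12x² + 6xy + 12yz + 15x - 4y + 16, LT = y³.

S(h_1,h_2): lcm = y³. S = -½xy - yz - 5/4x + ½y - ½.
  leading term xy: no divisor's leading term divides it; move -½xy to the remainder.
  leading term yz: no divisor's leading term divides it; move -yz to the remainder.
  leading term x: no divisor's leading term divides it; move -5/4x to the remainder.
  leading term y: no divisor's leading term divides it; move ½y to the remainder.
  leading term 1: no divisor's leading term divides it; move -½ to the remainder.
  remainder -½xy - yz - 5/4x + ½y - ½ ≠ 0; add k_3 = -½xy - yz - 5/4x + ½y - ½ to the basis.

S(h_1,k_3): lcm = xy³. S = -2y³z + 3/2x³ + ¼x²y - 5/2xy² + ½xyz + y³ + ⅝x² - y² + 3/2x.
  leading term y³z: subtract (-1/12z)·h_1 from -2y³z + 3/2x³ + ¼x²y - 5/2xy² + ½xyz + y³ + ⅝x² - y² + 3/2x → 3/2x³ + ¼x²y + 3x²z - 5/2xy² + xyz + y³ + yz² + ⅝x² + 5/4xz - y² + 3/2x + 3z
  leading term x³: no divisor's leading term divides it; move 3/2x³ to the remainder.
  leading term x²y: subtract (-½x)·k_3 from ¼x²y + 3x²z - 5/2xy² + xyz + y³ + yz² + ⅝x² + 5/4xz - y² + 3/2x + 3z → 3x²z - 5/2xy² + ½xyz + y³ + yz² + ¼xy + 5/4xz - y² + 5/4x + 3z
  leading term x²z: no divisor's leading term divides it; move 3x²z to the remainder.
  leading term xy²: subtract (5y)·k_3 from -5/2xy² + ½xyz + y³ + yz² + ¼xy + 5/4xz - y² + 5/4x + 3z → ½xyz + y³ + 5y²z + yz² + 13/2xy + 5/4xz - 7/2y² + 5/4x + 5/2y + 3z
  leading term xyz: subtract (-z)·k_3 from ½xyz + y³ + 5y²z + yz² + 13/2xy + 5/4xz - 7/2y² + 5/4x + 5/2y + 3z → y³ + 5y²z + 13/2xy - 7/2y² + ½yz + 5/4x + 5/2y + 5/2z
  leading term y³: subtract (1/24)·h_1 from y³ + 5y²z + 13/2xy - 7/2y² + ½yz + 5/4x + 5/2y + 5/2z → 5y²z - 3/2x² + 25/4xy - 7/2y² + ⅝x + 5/2y + 5/2z - 3/2
  leading term y²z: no divisor's leading term divides it; move 5y²z to the remainder.
  leading term x²: no divisor's leading term divides it; move -3/2x² to the remainder.
  leading term xy: subtract (-25/2)·k_3 from 25/4xy - 7/2y² + ⅝x + 5/2y + 5/2z - 3/2 → -7/2y² - 25/2yz - 15x + 35/4y + 5/2z - 31/4
  leading term y²: no divisor's leading term divides it; move -7/2y² to the remainder.
  leading term yz: no divisor's leading term divides it; move -25/2yz to the remainder.
  leading term x: no divisor's leading term divides it; move -15x to the remainder.
  leading term y: no divisor's leading term divides it; move 35/4y to the remainder.
  leading term z: no divisor's leading term divides it; move 5/2z to the remainder.
  leading term 1: no divisor's leading term divides it; move -31/4 to the remainder.
  remainder 3/2x³ + 3x²z + 5y²z - 3/2x² - 7/2y² - 25/2yz - 15x + 35/4y + 5/2z - 31/4 ≠ 0; add k_4 = 3/2x³ + 3x²z + 5y²z - 3/2x² - 7/2y² - 25/2yz - 15x + 35/4y + 5/2z - 31/4 to the basis.

The other S-polynomials (S(h_2,k_3), S(h_1,k_4), S(h_2,k_4), S(k_3,k_4)) all reduce to 0 modulo the current basis, so we have a Gröbner basis.
Inter-reduce: drop elements whose leading term is divisible by another's, tail-reduce, and make monic.
Reduced Gröbner basis: {x³ + 2x²z + 10/3y²z - x² - 7/3y² - 25/3yz - 10x + 35/6y + 5/3z - 31/6, y³ + 3/2x² + ¼y + 5/4, xy + 2yz + 5/2x - y + 1}.

These coincide, so the ideals are equal.
The same test decides containment: I ⊆ J iff every generator of I reduces to 0 modulo a Gröbner basis of J.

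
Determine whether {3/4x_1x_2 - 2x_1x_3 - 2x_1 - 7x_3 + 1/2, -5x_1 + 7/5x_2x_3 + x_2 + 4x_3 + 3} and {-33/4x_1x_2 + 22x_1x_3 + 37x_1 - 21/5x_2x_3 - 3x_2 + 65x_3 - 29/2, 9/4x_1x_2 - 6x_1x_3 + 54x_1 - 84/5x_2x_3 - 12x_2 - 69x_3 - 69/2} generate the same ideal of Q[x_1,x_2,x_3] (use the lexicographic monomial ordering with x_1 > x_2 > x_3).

Yes, the ideals are equal.

Equality of ideals is decidable: compute both reduced Gröbner bases (unique for the ordering) and check whether they agree.
Buchberger on the first generating set:
f_1 = 3/4x_1x_2 - 2x_1x_3 - 2x_1 - 7x_3 + 1/2, LT = x_1x_2.
f_2 = -5x_1 + 7/5x_2x_3 + x_2 + 4x_3 + 3, LT = x_1.

S(f_1,f_2): lcm = x_1x_2. S = -8/3x_1x_3 - 8/3x_1 + 7/25x_2^2x_3 + 1/5x_2^2 + 4/5x_2x_3 + 3/5x_2 - 28/3x_3 + 2/3.
  reduce S modulo (f_1, f_2):
  remainder 7/25x_2^2x_3 + 1/5x_2^2 - 56/75x_2x_3^2 - 12/25x_2x_3 + 1/15x_2 - 32/15x_3^2 - 196/15x_3 - 14/15 ≠ 0; add g_3 = 7/25x_2^2x_3 + 1/5x_2^2 - 56/75x_2x_3^2 - 12/25x_2x_3 + 1/15x_2 - 32/15x_3^2 - 196/15x_3 - 14/15 to the basis.

The other S-polynomials (S(f_1,g_3), S(f_2,g_3)) all reduce to 0 modulo the current basis, so we have a Gröbner basis.
Inter-reduce: drop elements whose leading term is divisible by another's, tail-reduce, and make monic.
Reduced Gröbner basis: {x_1 - 7/25x_2x_3 - 1/5x_2 - 4/5x_3 - 3/5, x_2^2x_3 + 5/7x_2^2 - 8/3x_2x_3^2 - 12/7x_2x_3 + 5/21x_2 - 160/21x_3^2 - 140/3x_3 - 10/3}.

Buchberger on the second generating set:
h_1 = -33/4x_1x_2 + 22x_1x_3 + 37x_1 - 21/5x_2x_3 - 3x_2 + 65x_3 - 29/2, LT = x_1x_2.
h_2 = 9/4x_1x_2 - 6x_1x_3 + 54x_1 - 84/5x_2x_3 - 12x_2 - 69x_3 - 69/2, LT = x_1x_2.

S(h_1,h_2): lcm = x_1x_2. S = -940/33x_1 + 1316/165x_2x_3 + 188/33x_2 + 752/33x_3 + 188/11.
  reduce S modulo (h_1, h_2):
  remainder -940/33x_1 + 1316/165x_2x_3 + 188/33x_2 + 752/33x_3 + 188/11 ≠ 0; add k_3 = -940/33x_1 + 1316/165x_2x_3 + 188/33x_2 + 752/33x_3 + 188/11 to the basis.

S(h_1,k_3): lcm = x_1x_2. S = -8/3x_1x_3 - 148/33x_1 + 7/25x_2^2x_3 + 1/5x_2^2 + 72/55x_2x_3 + 53/55x_2 - 260/33x_3 + 58/33.
  reduce S modulo (h_1, h_2, k_3):
  remainder 7/25x_2^2x_3 + 1/5x_2^2 - 56/75x_2x_3^2 - 12/25x_2x_3 + 1/15x_2 - 32/15x_3^2 - 196/15x_3 - 14/15 ≠ 0; add k_4 = 7/25x_2^2x_3 + 1/5x_2^2 - 56/75x_2x_3^2 - 12/25x_2x_3 + 1/15x_2 - 32/15x_3^2 - 196/15x_3 - 14/15 to the basis.

The other S-polynomials (S(h_2,k_3), S(h_1,k_4), S(h_2,k_4), S(k_3,k_4)) all reduce to 0 modulo the current basis, so we have a Gröbner basis.
Inter-reduce: drop elements whose leading term is divisible by another's, tail-reduce, and make monic.
Reduced Gröbner basis: {x_1 - 7/25x_2x_3 - 1/5x_2 - 4/5x_3 - 3/5, x_2^2x_3 + 5/7x_2^2 - 8/3x_2x_3^2 - 12/7x_2x_3 + 5/21x_2 - 160/21x_3^2 - 140/3x_3 - 10/3}.

These coincide, so the ideals are equal.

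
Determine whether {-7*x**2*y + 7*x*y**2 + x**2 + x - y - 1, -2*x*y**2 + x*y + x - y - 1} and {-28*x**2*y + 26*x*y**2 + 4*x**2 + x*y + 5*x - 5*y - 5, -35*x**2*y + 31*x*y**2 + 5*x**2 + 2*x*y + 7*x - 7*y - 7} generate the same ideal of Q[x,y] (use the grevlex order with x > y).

Yes, the ideals are equal.

Equality of ideals is decidable: compute both reduced Gröbner bases (unique for the ordering) and check whether they agree.
Buchberger on the first generating set:
f_1 = -7*x**2*y + 7*x*y**2 + x**2 + x - y - 1, LT = x**2*y.
f_2 = -2*x*y**2 + x*y + x - y - 1, LT = x*y**2.

S(f_1,f_2): lcm = x**2*y**2. S = -x*y**3 + 5/14*x**2*y + 1/2*x**2 - 9/14*x*y + 1/7*y**2 - 1/2*x + 1/7*y.
  leading term x*y**3: subtract (1/2*y)·f_2 from -x*y**3 + 5/14*x**2*y + 1/2*x**2 - 9/14*x*y + 1/7*y**2 - 1/2*x + 1/7*y → 5/14*x**2*y - 1/2*x*y**2 + 1/2*x**2 - 8/7*x*y + 9/14*y**2 - 1/2*x + 9/14*y
  leading term x**2*y: subtract (-5/98)·f_1 from 5/14*x**2*y - 1/2*x*y**2 + 1/2*x**2 - 8/7*x*y + 9/14*y**2 - 1/2*x + 9/14*y → -1/7*x*y**2 + 27/49*x**2 - 8/7*x*y + 9/14*y**2 - 22/49*x + 29/49*y - 5/98
  leading term x*y**2: subtract (1/14)·f_2 from -1/7*x*y**2 + 27/49*x**2 - 8/7*x*y + 9/14*y**2 - 22/49*x + 29/49*y - 5/98 → 27/49*x**2 - 17/14*x*y + 9/14*y**2 - 51/98*x + 65/98*y + 1/49
  leading term x**2: no divisor's leading term divides it; move 27/49*x**2 to the remainder.
  leading term x*y: no divisor's leading term divides it; move -17/14*x*y to the remainder.
  leading term y**2: no divisor's leading term divides it; move 9/14*y**2 to the remainder.
  leading term x: no divisor's leading term divides it; move -51/98*x to the remainder.
  leading term y: no divisor's leading term divides it; move 65/98*y to the remainder.
  leading term 1: no divisor's leading term divides it; move 1/49 to the remainder.
  remainder 27/49*x**2 - 17/14*x*y + 9/14*y**2 - 51/98*x + 65/98*y + 1/49 ≠ 0; add g_3 = 27/49*x**2 - 17/14*x*y + 9/14*y**2 - 51/98*x + 65/98*y + 1/49 to the basis.

S(f_1,g_3): lcm = x**2*y. S = 65/54*x*y**2 - 7/6*y**3 - 1/7*x**2 + 17/18*x*y - 65/54*y**2 - 1/7*x + 20/189*y + 1/7.
  leading term x*y**2: subtract (-65/108)·f_2 from 65/54*x*y**2 - 7/6*y**3 - 1/7*x**2 + 17/18*x*y - 65/54*y**2 - 1/7*x + 20/189*y + 1/7 → -7/6*y**3 - 1/7*x**2 + 167/108*x*y - 65/54*y**2 + 347/756*x - 125/252*y - 347/756
  leading term y**3: no divisor's leading term divides it; move -7/6*y**3 to the remainder.
  leading term x**2: subtract (-7/27)·g_3 from -1/7*x**2 + 167/108*x*y - 65/54*y**2 + 347/756*x - 125/252*y - 347/756 → 133/108*x*y - 28/27*y**2 + 35/108*x - 35/108*y - 49/108
  leading term x*y: no divisor's leading term divides it; move 133/108*x*y to the remainder.
  leading term y**2: no divisor's leading term divides it; move -28/27*y**2 to the remainder.
  leading term x: no divisor's leading term divides it; move 35/108*x to the remainder.
  leading term y: no divisor's leading term divides it; move -35/108*y to the remainder.
  leading term 1: no divisor's leading term divides it; move -49/108 to the remainder.
  remainder -7/6*y**3 + 133/108*x*y - 28/27*y**2 + 35/108*x - 35/108*y - 49/108 ≠ 0; add g_4 = -7/6*y**3 + 133/108*x*y - 28/27*y**2 + 35/108*x - 35/108*y - 49/108 to the basis.

The other S-polynomials (S(f_2,g_3), S(f_1,g_4), S(f_2,g_4), S(g_3,g_4)) all reduce to 0 modulo the current basis, so we have a Gröbner basis.
Inter-reduce: drop elements whose leading term is divisible by another's, tail-reduce, and make monic.
Reduced Gröbner basis: {x*y**2 - 1/2*x*y - 1/2*x + 1/2*y + 1/2, y**3 - 19/18*x*y + 8/9*y**2 - 5/18*x + 5/18*y + 7/18, x**2 - 119/54*x*y + 7/6*y**2 - 17/18*x + 65/54*y + 1/27}.

Buchberger on the second generating set:
h_1 = -28*x**2*y + 26*x*y**2 + 4*x**2 + x*y + 5*x - 5*y - 5, LT = x**2*y.
h_2 = -35*x**2*y + 31*x*y**2 + 5*x**2 + 2*x*y + 7*x - 7*y - 7, LT = x**2*y.

S(h_1,h_2): lcm = x**2*y. S = -3/70*x*y**2 + 3/140*x*y + 3/140*x - 3/140*y - 3/140.
  leading term x*y**2: no divisor's leading term divides it; move -3/70*x*y**2 to the remainder.
  leading term x*y: no divisor's leading term divides it; move 3/140*x*y to the remainder.
  leading term x: no divisor's leading term divides it; move 3/140*x to the remainder.
  leading term y: no divisor's leading term divides it; move -3/140*y to the remainder.
  leading term 1: no divisor's leading term divides it; move -3/140 to the remainder.
  remainder -3/70*x*y**2 + 3/140*x*y + 3/140*x - 3/140*y - 3/140 ≠ 0; add k_3 = -3/70*x*y**2 + 3/140*x*y + 3/140*x - 3/140*y - 3/140 to the basis.

S(h_1,k_3): lcm = x**2*y**2. S = -13/14*x*y**3 + 5/14*x**2*y - 1/28*x*y**2 + 1/2*x**2 - 19/28*x*y + 5/28*y**2 - 1/2*x + 5/28*y.
  leading term x*y**3: subtract (65/3*y)·k_3 from -13/14*x*y**3 + 5/14*x**2*y - 1/28*x*y**2 + 1/2*x**2 - 19/28*x*y + 5/28*y**2 - 1/2*x + 5/28*y → 5/14*x**2*y - 1/2*x*y**2 + 1/2*x**2 - 8/7*x*y + 9/14*y**2 - 1/2*x + 9/14*y
  leading term x**2*y: subtract (-5/392)·h_1 from 5/14*x**2*y - 1/2*x*y**2 + 1/2*x**2 - 8/7*x*y + 9/14*y**2 - 1/2*x + 9/14*y → -33/196*x*y**2 + 27/49*x**2 - 443/392*x*y + 9/14*y**2 - 171/392*x + 227/392*y - 25/392
  leading term x*y**2: subtract (55/14)·k_3 from -33/196*x*y**2 + 27/49*x**2 - 443/392*x*y + 9/14*y**2 - 171/392*x + 227/392*y - 25/392 → 27/49*x**2 - 17/14*x*y + 9/14*y**2 - 51/98*x + 65/98*y + 1/49
  leading term x**2: no divisor's leading term divides it; move 27/49*x**2 to the remainder.
  leading term x*y: no divisor's leading term divides it; move -17/14*x*y to the remainder.
  leading term y**2: no divisor's leading term divides it; move 9/14*y**2 to the remainder.
  leading term x: no divisor's leading term divides it; move -51/98*x to the remainder.
  leading term y: no divisor's leading term divides it; move 65/98*y to the remainder.
  leading term 1: no divisor's leading term divides it; move 1/49 to the remainder.
  remainder 27/49*x**2 - 17/14*x*y + 9/14*y**2 - 51/98*x + 65/98*y + 1/49 ≠ 0; add k_4 = 27/49*x**2 - 17/14*x*y + 9/14*y**2 - 51/98*x + 65/98*y + 1/49 to the basis.

S(h_1,k_4): lcm = x**2*y. S = 241/189*x*y**2 - 7/6*y**3 - 1/7*x**2 + 229/252*x*y - 65/54*y**2 - 5/28*x + 107/756*y + 5/28.
  leading term x*y**2: subtract (-2410/81)·k_3 from 241/189*x*y**2 - 7/6*y**3 - 1/7*x**2 + 229/252*x*y - 65/54*y**2 - 5/28*x + 107/756*y + 5/28 → -7/6*y**3 - 1/7*x**2 + 167/108*x*y - 65/54*y**2 + 347/756*x - 125/252*y - 347/756
  leading term y**3: no divisor's leading term divides it; move -7/6*y**3 to the remainder.
  leading term x**2: subtract (-7/27)·k_4 from -1/7*x**2 + 167/108*x*y - 65/54*y**2 + 347/756*x - 125/252*y - 347/756 → 133/108*x*y - 28/27*y**2 + 35/108*x - 35/108*y - 49/108
  leading term x*y: no divisor's leading term divides it; move 133/108*x*y to the remainder.
  leading term y**2: no divisor's leading term divides it; move -28/27*y**2 to the remainder.
  leading term x: no divisor's leading term divides it; move 35/108*x to the remainder.
  leading term y: no divisor's leading term divides it; move -35/108*y to the remainder.
  leading term 1: no divisor's leading term divides it; move -49/108 to the remainder.
  remainder -7/6*y**3 + 133/108*x*y - 28/27*y**2 + 35/108*x - 35/108*y - 49/108 ≠ 0; add k_5 = -7/6*y**3 + 133/108*x*y - 28/27*y**2 + 35/108*x - 35/108*y - 49/108 to the basis.

The other S-polynomials (S(h_2,k_3), S(h_2,k_4), S(k_3,k_4), S(h_1,k_5), S(h_2,k_5), S(k_3,k_5), S(k_4,k_5)) all reduce to 0 modulo the current basis, so we have a Gröbner basis.
Inter-reduce: drop elements whose leading term is divisible by another's, tail-reduce, and make monic.
Reduced Gröbner basis: {x*y**2 - 1/2*x*y - 1/2*x + 1/2*y + 1/2, y**3 - 19/18*x*y + 8/9*y**2 - 5/18*x + 5/18*y + 7/18, x**2 - 119/54*x*y + 7/6*y**2 - 17/18*x + 65/54*y + 1/27}.

Same reduced basis, so the two generating sets span the same ideal.
The same test decides containment: I ⊆ J iff every generator of I reduces to 0 modulo a Gröbner basis of J.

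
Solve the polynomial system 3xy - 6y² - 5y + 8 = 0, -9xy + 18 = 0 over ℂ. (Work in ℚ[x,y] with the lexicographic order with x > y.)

{(-1, -2), (12/7, 7/6)}

Compute a lex Gröbner basis by Buchberger's algorithm.
f_1 = 3xy - 6y² - 5y + 8, LT = xy.
f_2 = -9xy + 18, LT = xy.

S(f_1,f_2): lcm = xy. S = -2y² - 5/3y + 14/3.
  reduce S modulo (f_1, f_2):
  remainder -2y² - 5/3y + 14/3 ≠ 0; add h_3 = -2y² - 5/3y + 14/3 to the basis.

S(f_1,h_3): lcm = xy². S = -⅚xy + 7/3x - 2y³ - 5/3y² + 8/3y.
  reduce S modulo (f_1, f_2, h_3):
  remainder 7/3x - 2y - 5/3 ≠ 0; add h_4 = 7/3x - 2y - 5/3 to the basis.

The other S-polynomials (S(f_2,h_3), S(f_1,h_4), S(f_2,h_4), S(h_3,h_4)) all reduce to 0 modulo the current basis, so we have a Gröbner basis.
Inter-reduce: drop elements whose leading term is divisible by another's, tail-reduce, and make monic.
Reduced Gröbner basis: {x - 6/7y - 5/7, y² + ⅚y - 7/3}.

Since the basis is lex-ordered, y² + ⅚y - 7/3 is univariate in y. Its roots are {-2, 7/6}. Back-substituting each root into the other basis elements fixes the other coordinates.
  y = -2: the earlier basis element becomes x + 1 = 0, giving x = -1 — point (-1, -2).
  y = 7/6: the earlier basis element becomes x - 12/7 = 0, giving x = 12/7 — point (12/7, 7/6).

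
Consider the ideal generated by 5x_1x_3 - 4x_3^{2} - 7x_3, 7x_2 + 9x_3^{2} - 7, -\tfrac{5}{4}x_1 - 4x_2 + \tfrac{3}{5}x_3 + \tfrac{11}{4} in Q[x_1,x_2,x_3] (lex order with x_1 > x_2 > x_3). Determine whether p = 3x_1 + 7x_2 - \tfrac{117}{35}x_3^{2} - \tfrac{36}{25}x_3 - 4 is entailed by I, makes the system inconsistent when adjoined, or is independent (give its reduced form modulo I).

3x_1 + 7x_2 - \tfrac{117}{35}x_3^{2} - \tfrac{36}{25}x_3 - 4 lies in I (it reduces to 0).

First compute the reduced Gröbner basis of I by Buchberger's algorithm.
f_1 = 5x_1x_3 - 4x_3^{2} - 7x_3, LT = x_1x_3.
f_2 = 7x_2 + 9x_3^{2} - 7, LT = x_2.
f_3 = -\tfrac{5}{4}x_1 - 4x_2 + \tfrac{3}{5}x_3 + \tfrac{11}{4}, LT = x_1.

S(f_1,f_3): lcm = x_1x_3. S = -\tfrac{16}{5}x_2x_3 - \tfrac{8}{25}x_3^{2} + \tfrac{4}{5}x_3.
  leading term x_2x_3: subtract (-\tfrac{16}{35}x_3)·f_2 from -\tfrac{16}{5}x_2x_3 - \tfrac{8}{25}x_3^{2} + \tfrac{4}{5}x_3 → \tfrac{144}{35}x_3^{3} - \tfrac{8}{25}x_3^{2} - \tfrac{12}{5}x_3
  leading term x_3^{3}: no divisor's leading term divides it; move \tfrac{144}{35}x_3^{3} to the remainder.
  leading term x_3^{2}: no divisor's leading term divides it; move -\tfrac{8}{25}x_3^{2} to the remainder.
  leading term x_3: no divisor's leading term divides it; move -\tfrac{12}{5}x_3 to the remainder.
  remainder \tfrac{144}{35}x_3^{3} - \tfrac{8}{25}x_3^{2} - \tfrac{12}{5}x_3 ≠ 0; add h_4 = \tfrac{144}{35}x_3^{3} - \tfrac{8}{25}x_3^{2} - \tfrac{12}{5}x_3 to the basis.

The other S-polynomials (S(f_1,f_2), S(f_2,f_3), S(f_1,h_4), S(f_2,h_4), S(f_3,h_4)) all reduce to 0 modulo the current basis, so we have a Gröbner basis.
Inter-reduce: drop elements whose leading term is divisible by another's, tail-reduce, and make monic.
Reduced Gröbner basis: {x_1 - \tfrac{144}{35}x_3^{2} - \tfrac{12}{25}x_3 + 1, x_2 + \tfrac{9}{7}x_3^{2} - 1, x_3^{3} - \tfrac{7}{90}x_3^{2} - \tfrac{7}{12}x_3}.
Label its elements g_1 = x_1 - \tfrac{144}{35}x_3^{2} - \tfrac{12}{25}x_3 + 1, g_2 = x_2 + \tfrac{9}{7}x_3^{2} - 1, g_3 = x_3^{3} - \tfrac{7}{90}x_3^{2} - \tfrac{7}{12}x_3.

Reduce p = 3x_1 + 7x_2 - \tfrac{117}{35}x_3^{2} - \tfrac{36}{25}x_3 - 4 modulo G:
  leading term x_1: subtract (3)·g_1 from 3x_1 + 7x_2 - \tfrac{117}{35}x_3^{2} - \tfrac{36}{25}x_3 - 4 → 7x_2 + 9x_3^{2} - 7
  leading term x_2: subtract (7)·g_2 from 7x_2 + 9x_3^{2} - 7 → 0
  normal form = 0.
Since the normal form is 0, p ∈ I.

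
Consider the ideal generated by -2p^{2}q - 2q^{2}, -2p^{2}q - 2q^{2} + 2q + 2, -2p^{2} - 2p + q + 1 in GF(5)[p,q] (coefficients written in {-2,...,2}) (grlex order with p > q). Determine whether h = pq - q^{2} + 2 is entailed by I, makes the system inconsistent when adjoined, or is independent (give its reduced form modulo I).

First compute the reduced Gröbner basis of I by Buchberger's algorithm.
f_1 = -2p^{2}q - 2q^{2}, LT = p^{2}q.
f_2 = -2p^{2}q - 2q^{2} + 2q + 2, LT = p^{2}q.
f_3 = -2p^{2} - 2p + q + 1, LT = p^{2}.

S(f_1,f_2): lcm = p^{2}q. S = q + 1.
  leading term q: no divisor's leading term divides it; move q to the remainder.
  leading term 1: no divisor's leading term divides it; move 1 to the remainder.
  remainder q + 1 ≠ 0; add k_4 = q + 1 to the basis.

S(f_1,f_3): lcm = p^{2}q. S = -pq - q^{2} - 2q.
  leading term pq: subtract (-p)·k_4 from -pq - q^{2} - 2q → -q^{2} + p - 2q
  leading term q^{2}: subtract (-q)·k_4 from -q^{2} + p - 2q → p - q
  leading term p: no divisor's leading term divides it; move p to the remainder.
  leading term q: subtract (-1)·k_4 from -q → 1
  leading term 1: no divisor's leading term divides it; move 1 to the remainder.
  remainder p + 1 ≠ 0; add k_5 = p + 1 to the basis.

S(f_2,f_3): lcm = p^{2}q. S = -pq - q^{2} + 2q - 1.
  leading term pq: subtract (-p)·k_4 from -pq - q^{2} + 2q - 1 → -q^{2} + p + 2q - 1
  leading term q^{2}: subtract (-q)·k_4 from -q^{2} + p + 2q - 1 → p - 2q - 1
  leading term p: subtract (1)·k_5 from p - 2q - 1 → -2q - 2
  leading term q: subtract (-2)·k_4 from -2q - 2 → 0
  remainder 0.

S(f_1,k_4): lcm = p^{2}q. S = -p^{2} + q^{2}.
  leading term p^{2}: subtract (-2)·f_3 from -p^{2} + q^{2} → q^{2} + p + 2q + 2
  leading term q^{2}: subtract (q)·k_4 from q^{2} + p + 2q + 2 → p + q + 2
  leading term p: subtract (1)·k_5 from p + q + 2 → q + 1
  leading term q: subtract (1)·k_4 from q + 1 → 0
  remainder 0.

S(f_2,k_4): lcm = p^{2}q. S = -p^{2} + q^{2} - q - 1.
  leading term p^{2}: subtract (-2)·f_3 from -p^{2} + q^{2} - q - 1 → q^{2} + p + q + 1
  leading term q^{2}: subtract (q)·k_4 from q^{2} + p + q + 1 → p + 1
  leading term p: subtract (1)·k_5 from p + 1 → 0
  remainder 0.

S(f_3,k_4): leading monomials are coprime, so the S-polynomial reduces to 0 (Buchberger's first criterion).
S(f_1,k_5): lcm = p^{2}q. S = -pq + q^{2}.
  leading term pq: subtract (-p)·k_4 from -pq + q^{2} → q^{2} + p
  leading term q^{2}: subtract (q)·k_4 from q^{2} + p → p - q
  leading term p: subtract (1)·k_5 from p - q → -q - 1
  leading term q: subtract (-1)·k_4 from -q - 1 → 0
  remainder 0.

S(f_2,k_5): lcm = p^{2}q. S = -pq + q^{2} - q - 1.
  leading term pq: subtract (-p)·k_4 from -pq + q^{2} - q - 1 → q^{2} + p - q - 1
  leading term q^{2}: subtract (q)·k_4 from q^{2} + p - q - 1 → p - 2q - 1
  leading term p: subtract (1)·k_5 from p - 2q - 1 → -2q - 2
  leading term q: subtract (-2)·k_4 from -2q - 2 → 0
  remainder 0.

S(f_3,k_5): lcm = p^{2}. S = 2q + 2.
  leading term q: subtract (2)·k_4 from 2q + 2 → 0
  remainder 0.

S(k_4,k_5): leading monomials are coprime, so the S-polynomial reduces to 0 (Buchberger's first criterion).
Every S-polynomial of the final basis reduces to 0, so we have a Gröbner basis.
Inter-reduce: drop elements whose leading term is divisible by another's, tail-reduce, and make monic.
Reduced Gröbner basis: {p + 1, q + 1}.
Label its elements g_1 = p + 1, g_2 = q + 1.

Reduce h = pq - q^{2} + 2 modulo G:
  leading term pq: subtract (q)·g_1 from pq - q^{2} + 2 → -q^{2} - q + 2
  leading term q^{2}: subtract (-q)·g_2 from -q^{2} - q + 2 → 2
  leading term 1: no divisor's leading term divides it; move 2 to the remainder.
  normal form = 2.
The normal form is nonzero, so h ∉ I. Since h minus its normal form lies in I, I + (h) = I + (r) where r = 2; decide whether this ideal is the whole ring.
Here r = 2 is a nonzero constant, hence a unit: 1 ∈ I + (h), the Gröbner basis of I + (h) is {1}, and the enlarged system has no common solution — adjoining h is inconsistent.

The remainder on division by a Gröbner basis is unique — it is the normal form.

Adjoining pq - q^{2} + 2 makes the ideal the whole ring: the system is inconsistent.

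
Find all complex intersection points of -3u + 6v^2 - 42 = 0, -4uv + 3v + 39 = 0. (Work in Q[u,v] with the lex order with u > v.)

{(4, 3), (-33/4 + 3*sqrt(10)/2, -3/2 - sqrt(10)/4), (-33/4 - 3*sqrt(10)/2, -3/2 + sqrt(10)/4)}

Compute a lex Gröbner basis by Buchberger's algorithm.
f_1 = -3u + 6v^2 - 42, LT = u.
f_2 = -4uv + 3v + 39, LT = uv.

S(f_1,f_2): lcm = uv. S = -2v^3 + 59/4v + 39/4.
  leading term v^3: no divisor's leading term divides it; move -2v^3 to the remainder.
  leading term v: no divisor's leading term divides it; move 59/4v to the remainder.
  leading term 1: no divisor's leading term divides it; move 39/4 to the remainder.
  remainder -2v^3 + 59/4v + 39/4 ≠ 0; add h_3 = -2v^3 + 59/4v + 39/4 to the basis.

The other S-polynomials (S(f_1,h_3), S(f_2,h_3)) all reduce to 0 modulo the current basis, so we have a Gröbner basis.
Inter-reduce: drop elements whose leading term is divisible by another's, tail-reduce, and make monic.
Reduced Gröbner basis: {u - 2v^2 + 14, v^3 - 59/8v - 39/8}.

Since the basis is lex-ordered, v^3 - 59/8v - 39/8 is univariate in v. Its roots are {3, -3/2 - sqrt(10)/4, -3/2 + sqrt(10)/4}. Back-substituting each root into the other basis elements fixes the other coordinates.
  v = 3: the earlier basis element becomes u - 4 = 0, giving u = 4 — point (4, 3).
  v = -3/2 - sqrt(10)/4: the earlier basis element becomes u - 3*sqrt(10)/2 + 33/4 = 0, giving u = -33/4 + 3*sqrt(10)/2 — point (-33/4 + 3*sqrt(10)/2, -3/2 - sqrt(10)/4).
  v = -3/2 + sqrt(10)/4: the earlier basis element becomes u + 3*sqrt(10)/2 + 33/4 = 0, giving u = -33/4 - 3*sqrt(10)/2 — point (-33/4 - 3*sqrt(10)/2, -3/2 + sqrt(10)/4).
Substituting each solution back into the original system confirms all equations vanish.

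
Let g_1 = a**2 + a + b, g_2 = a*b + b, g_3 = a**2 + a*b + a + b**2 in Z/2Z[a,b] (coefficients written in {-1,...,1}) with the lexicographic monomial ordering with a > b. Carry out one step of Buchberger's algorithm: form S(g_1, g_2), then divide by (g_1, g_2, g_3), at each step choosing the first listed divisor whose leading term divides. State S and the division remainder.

S(g_1, g_2) = b**2; remainder on division = b**2.

lcm(LM(g_1), LM(g_2)) = a**2*b.
S = (lcm/LT(g_1))·g_1 − (lcm/LT(g_2))·g_2 = b**2.
Reduce S modulo (g_1, g_2, g_3) in that order:
  leading term b**2: no divisor's leading term divides it; move b**2 to the remainder.
The remainder b**2 is nonzero, so it would be added as the next basis element.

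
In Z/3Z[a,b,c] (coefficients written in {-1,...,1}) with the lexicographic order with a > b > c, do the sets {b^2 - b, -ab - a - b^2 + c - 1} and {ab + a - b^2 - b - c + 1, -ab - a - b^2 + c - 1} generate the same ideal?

Since reduced Gröbner bases are canonical representatives of ideals under a given ordering, it suffices to compute and compare them.
Buchberger on the first generating set:
f_1 = b^2 - b, LT = b^2.
f_2 = -ab - a - b^2 + c - 1, LT = ab.

S(f_1,f_2): lcm = ab^2. S = ab - b^3 + bc - b.
  reduce S modulo (f_1, f_2):
  remainder -a + bc + c - 1 ≠ 0; add g_3 = -a + bc + c - 1 to the basis.

The other S-polynomials (S(f_1,g_3), S(f_2,g_3)) all reduce to 0 modulo the current basis, so we have a Gröbner basis.
Inter-reduce: drop elements whose leading term is divisible by another's, tail-reduce, and make monic.
Reduced Gröbner basis: {a - bc - c + 1, b^2 - b}.

Buchberger on the second generating set:
h_1 = ab + a - b^2 - b - c + 1, LT = ab.
h_2 = -ab - a - b^2 + c - 1, LT = ab.

S(h_1,h_2): lcm = ab. S = b^2 - b.
  reduce S modulo (h_1, h_2):
  remainder b^2 - b ≠ 0; add k_3 = b^2 - b to the basis.

S(h_1,k_3): lcm = ab^2. S = -ab - b^3 - b^2 - bc + b.
  reduce S modulo (h_1, h_2, k_3):
  remainder a - bc - c + 1 ≠ 0; add k_4 = a - bc - c + 1 to the basis.

The other S-polynomials (S(h_2,k_3), S(h_1,k_4), S(h_2,k_4), S(k_3,k_4)) all reduce to 0 modulo the current basis, so we have a Gröbner basis.
Inter-reduce: drop elements whose leading term is divisible by another's, tail-reduce, and make monic.
Reduced Gröbner basis: {a - bc - c + 1, b^2 - b}.

The two bases agree; hence the ideals are identical.
The same test decides containment: I ⊆ J iff every generator of I reduces to 0 modulo a Gröbner basis of J.

Yes, the ideals are equal.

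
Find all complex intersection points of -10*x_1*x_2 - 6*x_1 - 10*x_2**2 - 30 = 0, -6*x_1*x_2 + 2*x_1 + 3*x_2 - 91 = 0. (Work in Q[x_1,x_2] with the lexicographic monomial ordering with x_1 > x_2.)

Compute a lex Gröbner basis by Buchberger's algorithm.
f_1 = -10*x_1*x_2 - 6*x_1 - 10*x_2**2 - 30, LT = x_1*x_2.
f_2 = -6*x_1*x_2 + 2*x_1 + 3*x_2 - 91, LT = x_1*x_2.

S(f_1,f_2): lcm = x_1*x_2. S = 14/15*x_1 + x_2**2 + 1/2*x_2 - 73/6.
  leading term x_1: no divisor's leading term divides it; move 14/15*x_1 to the remainder.
  leading term x_2**2: no divisor's leading term divides it; move x_2**2 to the remainder.
  leading term x_2: no divisor's leading term divides it; move 1/2*x_2 to the remainder.
  leading term 1: no divisor's leading term divides it; move -73/6 to the remainder.
  remainder 14/15*x_1 + x_2**2 + 1/2*x_2 - 73/6 ≠ 0; add h_3 = 14/15*x_1 + x_2**2 + 1/2*x_2 - 73/6 to the basis.

S(f_1,h_3): lcm = x_1*x_2. S = 3/5*x_1 - 15/14*x_2**3 + 13/28*x_2**2 + 365/28*x_2 + 3.
  leading term x_1: subtract (9/14)·h_3 from 3/5*x_1 - 15/14*x_2**3 + 13/28*x_2**2 + 365/28*x_2 + 3 → -15/14*x_2**3 - 5/28*x_2**2 + 89/7*x_2 + 303/28
  leading term x_2**3: no divisor's leading term divides it; move -15/14*x_2**3 to the remainder.
  leading term x_2**2: no divisor's leading term divides it; move -5/28*x_2**2 to the remainder.
  leading term x_2: no divisor's leading term divides it; move 89/7*x_2 to the remainder.
  leading term 1: no divisor's leading term divides it; move 303/28 to the remainder.
  remainder -15/14*x_2**3 - 5/28*x_2**2 + 89/7*x_2 + 303/28 ≠ 0; add h_4 = -15/14*x_2**3 - 5/28*x_2**2 + 89/7*x_2 + 303/28 to the basis.

The other S-polynomials (S(f_2,h_3), S(f_1,h_4), S(f_2,h_4), S(h_3,h_4)) all reduce to 0 modulo the current basis, so we have a Gröbner basis.
Inter-reduce: drop elements whose leading term is divisible by another's, tail-reduce, and make monic.
Reduced Gröbner basis: {x_1 + 15/14*x_2**2 + 15/28*x_2 - 365/28, x_2**3 + 1/6*x_2**2 - 178/15*x_2 - 101/10}.

The lex basis is triangular: the last element involves only x_2. Solving x_2**3 + 1/6*x_2**2 - 178/15*x_2 - 101/10 = 0 gives x_2 ∈ {-3, 17/12 - sqrt(19345)/60, 17/12 + sqrt(19345)/60}; substituting each value into the earlier elements determines the remaining variables.
  x_2 = -3: the earlier basis element becomes x_1 - 5 = 0, giving x_1 = 5 — point (5, -3).
  x_2 = 17/12 - sqrt(19345)/60: the earlier basis element becomes x_1 - 5*sqrt(19345)/84 - 367/84 = 0, giving x_1 = 367/84 + 5*sqrt(19345)/84 — point (367/84 + 5*sqrt(19345)/84, 17/12 - sqrt(19345)/60).
  x_2 = 17/12 + sqrt(19345)/60: the earlier basis element becomes x_1 - 367/84 + 5*sqrt(19345)/84 = 0, giving x_1 = 367/84 - 5*sqrt(19345)/84 — point (367/84 - 5*sqrt(19345)/84, 17/12 + sqrt(19345)/60).
Each listed point satisfies every original equation (direct substitution).

{(5, -3), (367/84 + 5*sqrt(19345)/84, 17/12 - sqrt(19345)/60), (367/84 - 5*sqrt(19345)/84, 17/12 + sqrt(19345)/60)}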